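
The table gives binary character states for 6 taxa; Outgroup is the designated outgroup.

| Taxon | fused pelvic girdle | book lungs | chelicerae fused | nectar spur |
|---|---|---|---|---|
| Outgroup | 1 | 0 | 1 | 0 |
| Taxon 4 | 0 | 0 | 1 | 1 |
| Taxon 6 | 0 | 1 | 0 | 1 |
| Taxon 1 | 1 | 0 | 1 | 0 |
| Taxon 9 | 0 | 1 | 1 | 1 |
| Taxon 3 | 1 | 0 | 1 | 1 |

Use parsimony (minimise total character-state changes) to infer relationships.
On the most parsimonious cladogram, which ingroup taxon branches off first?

Taxon 1

Character polarity is set by the outgroup: the derived state is whichever differs from the outgroup's state, so for fused pelvic girdle, chelicerae fused the derived state is '0', and for the remaining characters it is '1'.
fused pelvic girdle: derived state '0' in Taxon 4, Taxon 6, and Taxon 9 only — synapomorphy for {Taxon 4, Taxon 6, Taxon 9}.
Only Taxon 6 and Taxon 9 show the derived state '1' for book lungs, supporting them as a clade.
chelicerae fused: derived state '0' in Taxon 6 only — an autapomorphy, so it tells us nothing about relationships among taxa.
nectar spur (derived state '1') is shared by Taxon 3, Taxon 4, Taxon 6, and Taxon 9 — a synapomorphy uniting that clade.
Most parsimonious ingroup topology: (((Taxon 4,(Taxon 6,Taxon 9)),Taxon 3),Taxon 1).
Taxon 1 is sister to the clade containing all other ingroup taxa, so it is the earliest-diverging (most basal) ingroup lineage.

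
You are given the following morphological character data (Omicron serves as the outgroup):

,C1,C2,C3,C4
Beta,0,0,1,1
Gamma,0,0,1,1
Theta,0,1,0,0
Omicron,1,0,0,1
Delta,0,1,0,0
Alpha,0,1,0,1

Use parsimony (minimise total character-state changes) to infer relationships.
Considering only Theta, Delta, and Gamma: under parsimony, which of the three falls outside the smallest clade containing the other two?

Gamma

Character polarity is set by the outgroup: the derived state is whichever differs from the outgroup's state, so for C1, C4 the derived state is '0', and for the remaining characters it is '1'.
All ingroup taxa share the derived state '0' for C1; it defines the ingroup but does not resolve relationships within it.
Only Alpha, Delta, and Theta show the derived state '1' for C2, supporting them as a clade.
Only Beta and Gamma show the derived state '1' for C3, supporting them as a clade.
C4: derived state '0' in Delta and Theta only — synapomorphy for {Delta, Theta}.
Most parsimonious ingroup topology: ((Alpha,(Delta,Theta)),(Gamma,Beta)).
Theta and Delta share a more recent common ancestor with each other than either does with Gamma, so Gamma is the least closely related of the three.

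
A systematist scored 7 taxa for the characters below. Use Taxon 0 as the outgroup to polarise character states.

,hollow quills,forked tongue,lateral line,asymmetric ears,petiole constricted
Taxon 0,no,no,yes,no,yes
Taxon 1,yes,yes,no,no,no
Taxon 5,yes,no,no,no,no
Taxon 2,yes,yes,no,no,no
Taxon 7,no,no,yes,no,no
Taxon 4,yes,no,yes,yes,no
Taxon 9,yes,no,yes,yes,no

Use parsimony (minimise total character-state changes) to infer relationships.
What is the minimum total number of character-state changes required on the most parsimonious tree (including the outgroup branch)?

5

Character polarity is set by the outgroup: the derived state is whichever differs from the outgroup's state, so for lateral line, petiole constricted the derived state is 'no', and for the remaining characters it is 'yes'.
Only Taxon 1, Taxon 2, Taxon 4, Taxon 5, and Taxon 9 show the derived state 'yes' for hollow quills, supporting them as a clade.
forked tongue: derived state 'yes' in Taxon 1 and Taxon 2 only — synapomorphy for {Taxon 1, Taxon 2}.
lateral line (derived state 'no') is shared by Taxon 1, Taxon 2, and Taxon 5 — a synapomorphy uniting that clade.
asymmetric ears (derived state 'yes') is shared by Taxon 4 and Taxon 9 — a synapomorphy uniting that clade.
All ingroup taxa share the derived state 'no' for petiole constricted; it defines the ingroup but does not resolve relationships within it.
Most parsimonious ingroup topology: ((((Taxon 1,Taxon 2),Taxon 5),(Taxon 4,Taxon 9)),Taxon 7).
Changes per character on this tree: hollow quills: 1; forked tongue: 1; lateral line: 1; asymmetric ears: 1; petiole constricted: 1.
Total = 5.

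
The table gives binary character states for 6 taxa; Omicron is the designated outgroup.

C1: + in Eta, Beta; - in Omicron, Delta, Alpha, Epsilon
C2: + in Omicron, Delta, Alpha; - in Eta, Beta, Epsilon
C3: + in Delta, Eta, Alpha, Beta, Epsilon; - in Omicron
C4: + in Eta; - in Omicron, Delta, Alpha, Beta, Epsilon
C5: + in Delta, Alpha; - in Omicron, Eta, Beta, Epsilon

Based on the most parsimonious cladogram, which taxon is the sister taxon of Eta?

Beta

Character polarity is set by the outgroup: the derived state is whichever differs from the outgroup's state, so for C2 the derived state is '-', and for the remaining characters it is '+'.
C1 (derived state '+') is shared by Beta and Eta — a synapomorphy uniting that clade.
Only Beta, Epsilon, and Eta show the derived state '-' for C2, supporting them as a clade.
C3 (derived state '+') is shared by all ingroup taxa — unites the whole ingroup.
C4 (derived state '+') is unique to Eta (autapomorphy; uninformative for grouping).
C5 (derived state '+') is shared by Alpha and Delta — a synapomorphy uniting that clade.
Most parsimonious ingroup topology: ((Delta,Alpha),((Eta,Beta),Epsilon)).
Eta and Beta form a cherry on this tree, so they are sister taxa.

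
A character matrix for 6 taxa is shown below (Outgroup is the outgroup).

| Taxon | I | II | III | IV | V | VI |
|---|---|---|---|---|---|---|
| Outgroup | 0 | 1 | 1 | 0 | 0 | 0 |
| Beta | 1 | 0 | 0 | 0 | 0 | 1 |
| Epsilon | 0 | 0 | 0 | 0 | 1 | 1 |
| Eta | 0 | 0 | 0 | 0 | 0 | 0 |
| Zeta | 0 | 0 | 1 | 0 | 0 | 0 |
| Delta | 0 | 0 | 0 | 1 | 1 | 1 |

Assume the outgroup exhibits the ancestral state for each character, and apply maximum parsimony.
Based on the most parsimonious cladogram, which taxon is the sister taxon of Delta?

Epsilon

Character polarity is set by the outgroup: the derived state is whichever differs from the outgroup's state, so for II, III the derived state is '0', and for the remaining characters it is '1'.
I: derived state '1' in Beta only — an autapomorphy, so it tells us nothing about relationships among taxa.
II (derived state '0') is shared by all ingroup taxa — unites the whole ingroup.
Only Beta, Delta, Epsilon, and Eta show the derived state '0' for III, supporting them as a clade.
IV: derived state '1' in Delta only — an autapomorphy, so it tells us nothing about relationships among taxa.
V: derived state '1' in Delta and Epsilon only — synapomorphy for {Delta, Epsilon}.
Only Beta, Delta, and Epsilon show the derived state '1' for VI, supporting them as a clade.
Most parsimonious ingroup topology: (((Beta,(Epsilon,Delta)),Eta),Zeta).
Delta and Epsilon form a cherry on this tree, so they are sister taxa.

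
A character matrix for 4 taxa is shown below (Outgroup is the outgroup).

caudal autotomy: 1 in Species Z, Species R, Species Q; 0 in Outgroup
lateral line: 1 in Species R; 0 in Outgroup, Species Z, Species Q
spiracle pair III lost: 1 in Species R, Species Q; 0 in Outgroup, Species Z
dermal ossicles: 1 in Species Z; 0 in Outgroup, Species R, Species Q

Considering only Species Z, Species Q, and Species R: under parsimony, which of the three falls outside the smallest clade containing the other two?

Species Z

The outgroup has state '0' for every character, so '1' is the derived state throughout.
caudal autotomy (derived state '1') is shared by all ingroup taxa — unites the whole ingroup.
lateral line: derived state '1' in Species R only — an autapomorphy, so it tells us nothing about relationships among taxa.
spiracle pair III lost: derived state '1' in Species Q and Species R only — synapomorphy for {Species Q, Species R}.
dermal ossicles: derived state '1' in Species Z only — an autapomorphy, so it tells us nothing about relationships among taxa.
Most parsimonious ingroup topology: (Species Z,(Species R,Species Q)).
Species Q and Species R share a more recent common ancestor with each other than either does with Species Z, so Species Z is the least closely related of the three.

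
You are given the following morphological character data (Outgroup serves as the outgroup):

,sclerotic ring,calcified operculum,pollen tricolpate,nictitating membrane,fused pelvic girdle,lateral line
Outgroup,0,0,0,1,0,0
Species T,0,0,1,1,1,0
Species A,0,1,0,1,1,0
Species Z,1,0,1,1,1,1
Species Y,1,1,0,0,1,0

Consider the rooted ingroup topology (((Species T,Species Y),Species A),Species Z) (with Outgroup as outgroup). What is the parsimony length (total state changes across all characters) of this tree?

Map each character onto (((Species T,Species Y),Species A),Species Z) (rooted by Outgroup) and count the minimum state changes it requires (Fitch parsimony):
sclerotic ring: 2; calcified operculum: 2; pollen tricolpate: 2; nictitating membrane: 1; fused pelvic girdle: 1; lateral line: 1.
Total tree length = 9.

9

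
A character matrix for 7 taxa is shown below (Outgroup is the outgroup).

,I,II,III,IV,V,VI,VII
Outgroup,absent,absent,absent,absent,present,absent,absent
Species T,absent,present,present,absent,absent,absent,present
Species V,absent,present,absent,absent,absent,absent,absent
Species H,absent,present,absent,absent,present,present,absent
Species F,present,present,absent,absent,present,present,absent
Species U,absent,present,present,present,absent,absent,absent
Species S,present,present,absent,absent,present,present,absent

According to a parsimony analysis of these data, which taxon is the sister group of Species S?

Species F

Character polarity is set by the outgroup: the derived state is whichever differs from the outgroup's state, so for V the derived state is 'absent', and for the remaining characters it is 'present'.
I (derived state 'present') is shared by Species F and Species S — a synapomorphy uniting that clade.
All ingroup taxa share the derived state 'present' for II; it defines the ingroup but does not resolve relationships within it.
Only Species T and Species U show the derived state 'present' for III, supporting them as a clade.
IV (derived state 'present') is unique to Species U (autapomorphy; uninformative for grouping).
V: derived state 'absent' in Species T, Species U, and Species V only — synapomorphy for {Species T, Species U, Species V}.
Only Species F, Species H, and Species S show the derived state 'present' for VI, supporting them as a clade.
VII (derived state 'present') is unique to Species T (autapomorphy; uninformative for grouping).
Most parsimonious ingroup topology: (((Species T,Species U),Species V),(Species H,(Species F,Species S))).
Species S and Species F form a cherry on this tree, so they are sister taxa.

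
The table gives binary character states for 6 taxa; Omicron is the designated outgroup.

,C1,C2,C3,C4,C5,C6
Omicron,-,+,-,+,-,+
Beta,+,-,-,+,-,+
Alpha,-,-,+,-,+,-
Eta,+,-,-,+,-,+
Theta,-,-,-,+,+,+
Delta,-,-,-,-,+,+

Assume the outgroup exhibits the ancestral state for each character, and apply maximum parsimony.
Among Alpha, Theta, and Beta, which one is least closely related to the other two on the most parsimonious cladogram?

Character polarity is set by the outgroup: the derived state is whichever differs from the outgroup's state, so for C2, C4, C6 the derived state is '-', and for the remaining characters it is '+'.
Only Beta and Eta show the derived state '+' for C1, supporting them as a clade.
All ingroup taxa share the derived state '-' for C2; it defines the ingroup but does not resolve relationships within it.
C3: derived state '+' in Alpha only — an autapomorphy, so it tells us nothing about relationships among taxa.
C4 (derived state '-') is shared by Alpha and Delta — a synapomorphy uniting that clade.
C5 (derived state '+') is shared by Alpha, Delta, and Theta — a synapomorphy uniting that clade.
C6: derived state '-' in Alpha only — an autapomorphy, so it tells us nothing about relationships among taxa.
Most parsimonious ingroup topology: ((Beta,Eta),((Alpha,Delta),Theta)).
Alpha and Theta share a more recent common ancestor with each other than either does with Beta, so Beta is the least closely related of the three.

Beta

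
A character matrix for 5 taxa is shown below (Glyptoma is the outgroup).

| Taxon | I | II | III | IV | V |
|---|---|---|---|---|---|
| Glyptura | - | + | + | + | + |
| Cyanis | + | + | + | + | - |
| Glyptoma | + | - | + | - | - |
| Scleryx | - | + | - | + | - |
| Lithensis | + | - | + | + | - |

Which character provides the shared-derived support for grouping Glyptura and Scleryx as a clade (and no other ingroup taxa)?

Character polarity is set by the outgroup: the derived state is whichever differs from the outgroup's state, so for I, III the derived state is '-', and for the remaining characters it is '+'.
I: derived state '-' in Glyptura and Scleryx only — synapomorphy for {Glyptura, Scleryx}.
II: derived state '+' in Cyanis, Glyptura, and Scleryx only — synapomorphy for {Cyanis, Glyptura, Scleryx}.
III: derived state '-' in Scleryx only — an autapomorphy, so it tells us nothing about relationships among taxa.
IV (derived state '+') is shared by all ingroup taxa — unites the whole ingroup.
V: derived state '+' in Glyptura only — an autapomorphy, so it tells us nothing about relationships among taxa.
Most parsimonious ingroup topology: (((Scleryx,Glyptura),Cyanis),Lithensis).
The clade {Glyptura, Scleryx} is supported by I: its derived state '-' occurs in exactly those taxa and in no other taxon (including the outgroup).

I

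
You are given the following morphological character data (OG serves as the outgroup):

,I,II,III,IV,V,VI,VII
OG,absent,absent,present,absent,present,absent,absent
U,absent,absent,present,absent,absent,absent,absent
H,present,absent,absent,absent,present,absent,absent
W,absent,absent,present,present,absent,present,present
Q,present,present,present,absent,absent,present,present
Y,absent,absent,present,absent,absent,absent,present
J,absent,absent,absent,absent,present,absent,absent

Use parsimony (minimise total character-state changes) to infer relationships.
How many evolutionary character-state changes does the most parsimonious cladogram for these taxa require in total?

8

Character polarity is set by the outgroup: the derived state is whichever differs from the outgroup's state, so for III, V the derived state is 'absent', and for the remaining characters it is 'present'.
I (state 'present') occurs in H and Q but conflicts with the nesting implied by the other characters — most parsimoniously interpreted as homoplasy.
II: derived state 'present' in Q only — an autapomorphy, so it tells us nothing about relationships among taxa.
Only H and J show the derived state 'absent' for III, supporting them as a clade.
IV (derived state 'present') is unique to W (autapomorphy; uninformative for grouping).
Only Q, U, W, and Y show the derived state 'absent' for V, supporting them as a clade.
VI: derived state 'present' in Q and W only — synapomorphy for {Q, W}.
VII (derived state 'present') is shared by Q, W, and Y — a synapomorphy uniting that clade.
Most parsimonious ingroup topology: ((U,((W,Q),Y)),(H,J)).
Changes per character on this tree: I: 2; II: 1; III: 1; IV: 1; V: 1; VI: 1; VII: 1.
Total = 8.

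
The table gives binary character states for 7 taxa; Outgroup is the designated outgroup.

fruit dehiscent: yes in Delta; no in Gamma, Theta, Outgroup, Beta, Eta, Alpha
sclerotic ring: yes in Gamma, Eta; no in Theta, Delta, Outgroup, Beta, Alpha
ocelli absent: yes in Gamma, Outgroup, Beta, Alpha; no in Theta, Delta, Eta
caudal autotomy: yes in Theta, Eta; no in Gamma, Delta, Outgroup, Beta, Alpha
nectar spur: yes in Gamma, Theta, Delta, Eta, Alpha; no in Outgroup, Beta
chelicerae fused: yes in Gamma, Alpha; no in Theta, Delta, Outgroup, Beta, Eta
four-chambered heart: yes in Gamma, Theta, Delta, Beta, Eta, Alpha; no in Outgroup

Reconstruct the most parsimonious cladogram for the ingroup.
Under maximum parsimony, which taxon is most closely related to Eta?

Character polarity is set by the outgroup: the derived state is whichever differs from the outgroup's state, so for ocelli absent the derived state is 'no', and for the remaining characters it is 'yes'.
fruit dehiscent: derived state 'yes' in Delta only — an autapomorphy, so it tells us nothing about relationships among taxa.
sclerotic ring (state 'yes') occurs in Eta and Gamma but conflicts with the nesting implied by the other characters — most parsimoniously interpreted as homoplasy.
Only Delta, Eta, and Theta show the derived state 'no' for ocelli absent, supporting them as a clade.
Only Eta and Theta show the derived state 'yes' for caudal autotomy, supporting them as a clade.
Only Alpha, Delta, Eta, Gamma, and Theta show the derived state 'yes' for nectar spur, supporting them as a clade.
Only Alpha and Gamma show the derived state 'yes' for chelicerae fused, supporting them as a clade.
All ingroup taxa share the derived state 'yes' for four-chambered heart; it defines the ingroup but does not resolve relationships within it.
Most parsimonious ingroup topology: (((Gamma,Alpha),((Theta,Eta),Delta)),Beta).
Eta and Theta form a cherry on this tree, so they are sister taxa.

Theta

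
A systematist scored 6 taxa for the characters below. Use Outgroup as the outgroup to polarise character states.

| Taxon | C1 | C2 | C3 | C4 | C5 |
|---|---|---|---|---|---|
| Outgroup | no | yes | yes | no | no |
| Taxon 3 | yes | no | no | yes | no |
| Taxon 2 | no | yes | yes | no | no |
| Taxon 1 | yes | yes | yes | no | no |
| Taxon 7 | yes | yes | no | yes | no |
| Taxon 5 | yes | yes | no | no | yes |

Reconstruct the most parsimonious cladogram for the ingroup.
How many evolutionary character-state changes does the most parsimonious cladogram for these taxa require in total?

5

Character polarity is set by the outgroup: the derived state is whichever differs from the outgroup's state, so for C2, C3 the derived state is 'no', and for the remaining characters it is 'yes'.
C1 (derived state 'yes') is shared by Taxon 1, Taxon 3, Taxon 5, and Taxon 7 — a synapomorphy uniting that clade.
C2: derived state 'no' in Taxon 3 only — an autapomorphy, so it tells us nothing about relationships among taxa.
C3 (derived state 'no') is shared by Taxon 3, Taxon 5, and Taxon 7 — a synapomorphy uniting that clade.
C4 (derived state 'yes') is shared by Taxon 3 and Taxon 7 — a synapomorphy uniting that clade.
C5 (derived state 'yes') is unique to Taxon 5 (autapomorphy; uninformative for grouping).
Most parsimonious ingroup topology: ((((Taxon 3,Taxon 7),Taxon 5),Taxon 1),Taxon 2).
Changes per character on this tree: C1: 1; C2: 1; C3: 1; C4: 1; C5: 1.
Total = 5.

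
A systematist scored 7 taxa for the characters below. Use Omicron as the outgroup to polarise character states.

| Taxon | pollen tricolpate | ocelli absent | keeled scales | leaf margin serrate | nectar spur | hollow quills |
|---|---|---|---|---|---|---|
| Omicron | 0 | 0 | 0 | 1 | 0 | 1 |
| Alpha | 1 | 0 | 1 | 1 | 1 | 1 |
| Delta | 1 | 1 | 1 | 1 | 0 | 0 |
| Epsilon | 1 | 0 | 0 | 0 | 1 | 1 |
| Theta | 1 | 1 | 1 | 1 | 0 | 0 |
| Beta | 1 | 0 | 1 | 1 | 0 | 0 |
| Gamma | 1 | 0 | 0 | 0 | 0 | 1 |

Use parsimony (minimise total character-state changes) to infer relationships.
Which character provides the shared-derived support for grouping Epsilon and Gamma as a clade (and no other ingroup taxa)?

leaf margin serrate

Character polarity is set by the outgroup: the derived state is whichever differs from the outgroup's state, so for leaf margin serrate, hollow quills the derived state is '0', and for the remaining characters it is '1'.
pollen tricolpate (derived state '1') is shared by all ingroup taxa — unites the whole ingroup.
ocelli absent (derived state '1') is shared by Delta and Theta — a synapomorphy uniting that clade.
Only Alpha, Beta, Delta, and Theta show the derived state '1' for keeled scales, supporting them as a clade.
Only Epsilon and Gamma show the derived state '0' for leaf margin serrate, supporting them as a clade.
nectar spur (state '1') occurs in Alpha and Epsilon but conflicts with the nesting implied by the other characters — most parsimoniously interpreted as homoplasy.
hollow quills: derived state '0' in Beta, Delta, and Theta only — synapomorphy for {Beta, Delta, Theta}.
Most parsimonious ingroup topology: ((Alpha,((Delta,Theta),Beta)),(Epsilon,Gamma)).
The clade {Epsilon, Gamma} is supported by leaf margin serrate: its derived state '0' occurs in exactly those taxa and in no other taxon (including the outgroup).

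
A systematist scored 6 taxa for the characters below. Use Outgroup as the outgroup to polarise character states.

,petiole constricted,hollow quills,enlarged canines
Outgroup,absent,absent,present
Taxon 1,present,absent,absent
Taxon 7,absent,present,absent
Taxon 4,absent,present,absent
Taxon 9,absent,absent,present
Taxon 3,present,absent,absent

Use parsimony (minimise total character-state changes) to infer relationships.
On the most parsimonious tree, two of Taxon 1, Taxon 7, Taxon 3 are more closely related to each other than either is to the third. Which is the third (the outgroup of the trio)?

Character polarity is set by the outgroup: the derived state is whichever differs from the outgroup's state, so for enlarged canines the derived state is 'absent', and for the remaining characters it is 'present'.
Only Taxon 1 and Taxon 3 show the derived state 'present' for petiole constricted, supporting them as a clade.
hollow quills: derived state 'present' in Taxon 4 and Taxon 7 only — synapomorphy for {Taxon 4, Taxon 7}.
Only Taxon 1, Taxon 3, Taxon 4, and Taxon 7 show the derived state 'absent' for enlarged canines, supporting them as a clade.
Most parsimonious ingroup topology: (((Taxon 1,Taxon 3),(Taxon 7,Taxon 4)),Taxon 9).
Taxon 1 and Taxon 3 share a more recent common ancestor with each other than either does with Taxon 7, so Taxon 7 is the least closely related of the three.

Taxon 7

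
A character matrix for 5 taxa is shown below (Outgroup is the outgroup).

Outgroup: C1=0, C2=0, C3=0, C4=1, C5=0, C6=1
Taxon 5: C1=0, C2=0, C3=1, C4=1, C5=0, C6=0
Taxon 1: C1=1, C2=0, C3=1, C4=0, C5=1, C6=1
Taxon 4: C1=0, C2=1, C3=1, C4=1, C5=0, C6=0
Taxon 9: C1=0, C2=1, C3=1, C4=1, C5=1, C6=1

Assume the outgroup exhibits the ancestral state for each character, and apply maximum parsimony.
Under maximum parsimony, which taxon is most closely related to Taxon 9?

Taxon 1

Character polarity is set by the outgroup: the derived state is whichever differs from the outgroup's state, so for C4, C6 the derived state is '0', and for the remaining characters it is '1'.
C1: derived state '1' in Taxon 1 only — an autapomorphy, so it tells us nothing about relationships among taxa.
C2 groups Taxon 4 and Taxon 9, which is incompatible with the clades supported by the remaining characters; treating it as convergent (homoplasy) costs fewer steps than any alternative tree.
All ingroup taxa share the derived state '1' for C3; it defines the ingroup but does not resolve relationships within it.
C4 (derived state '0') is unique to Taxon 1 (autapomorphy; uninformative for grouping).
C5: derived state '1' in Taxon 1 and Taxon 9 only — synapomorphy for {Taxon 1, Taxon 9}.
Only Taxon 4 and Taxon 5 show the derived state '0' for C6, supporting them as a clade.
Most parsimonious ingroup topology: ((Taxon 5,Taxon 4),(Taxon 1,Taxon 9)).
Taxon 9 and Taxon 1 form a cherry on this tree, so they are sister taxa.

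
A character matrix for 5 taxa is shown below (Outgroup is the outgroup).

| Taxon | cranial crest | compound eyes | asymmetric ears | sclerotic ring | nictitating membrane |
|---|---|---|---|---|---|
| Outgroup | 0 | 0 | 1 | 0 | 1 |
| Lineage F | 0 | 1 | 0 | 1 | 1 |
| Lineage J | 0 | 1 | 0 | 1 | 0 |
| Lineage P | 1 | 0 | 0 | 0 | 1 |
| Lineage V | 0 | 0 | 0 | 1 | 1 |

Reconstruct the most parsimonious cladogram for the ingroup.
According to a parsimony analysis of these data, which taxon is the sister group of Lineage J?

Lineage F

Character polarity is set by the outgroup: the derived state is whichever differs from the outgroup's state, so for asymmetric ears, nictitating membrane the derived state is '0', and for the remaining characters it is '1'.
cranial crest (derived state '1') is unique to Lineage P (autapomorphy; uninformative for grouping).
compound eyes: derived state '1' in Lineage F and Lineage J only — synapomorphy for {Lineage F, Lineage J}.
asymmetric ears (derived state '0') is shared by all ingroup taxa — unites the whole ingroup.
sclerotic ring (derived state '1') is shared by Lineage F, Lineage J, and Lineage V — a synapomorphy uniting that clade.
nictitating membrane (derived state '0') is unique to Lineage J (autapomorphy; uninformative for grouping).
Most parsimonious ingroup topology: (((Lineage F,Lineage J),Lineage V),Lineage P).
Lineage J and Lineage F form a cherry on this tree, so they are sister taxa.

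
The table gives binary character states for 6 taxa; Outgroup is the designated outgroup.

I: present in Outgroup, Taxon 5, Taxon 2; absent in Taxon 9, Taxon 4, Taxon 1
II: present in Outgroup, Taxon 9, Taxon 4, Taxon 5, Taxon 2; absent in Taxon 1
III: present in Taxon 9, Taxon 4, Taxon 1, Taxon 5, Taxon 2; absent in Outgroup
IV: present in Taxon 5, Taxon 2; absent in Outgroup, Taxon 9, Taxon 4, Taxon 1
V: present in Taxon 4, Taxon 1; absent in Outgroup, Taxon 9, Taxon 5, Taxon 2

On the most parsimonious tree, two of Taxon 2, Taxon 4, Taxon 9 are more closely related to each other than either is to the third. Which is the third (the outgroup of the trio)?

Taxon 2

Character polarity is set by the outgroup: the derived state is whichever differs from the outgroup's state, so for I, II the derived state is 'absent', and for the remaining characters it is 'present'.
I (derived state 'absent') is shared by Taxon 1, Taxon 4, and Taxon 9 — a synapomorphy uniting that clade.
II: derived state 'absent' in Taxon 1 only — an autapomorphy, so it tells us nothing about relationships among taxa.
All ingroup taxa share the derived state 'present' for III; it defines the ingroup but does not resolve relationships within it.
Only Taxon 2 and Taxon 5 show the derived state 'present' for IV, supporting them as a clade.
V: derived state 'present' in Taxon 1 and Taxon 4 only — synapomorphy for {Taxon 1, Taxon 4}.
Most parsimonious ingroup topology: ((Taxon 9,(Taxon 4,Taxon 1)),(Taxon 5,Taxon 2)).
Taxon 9 and Taxon 4 share a more recent common ancestor with each other than either does with Taxon 2, so Taxon 2 is the least closely related of the three.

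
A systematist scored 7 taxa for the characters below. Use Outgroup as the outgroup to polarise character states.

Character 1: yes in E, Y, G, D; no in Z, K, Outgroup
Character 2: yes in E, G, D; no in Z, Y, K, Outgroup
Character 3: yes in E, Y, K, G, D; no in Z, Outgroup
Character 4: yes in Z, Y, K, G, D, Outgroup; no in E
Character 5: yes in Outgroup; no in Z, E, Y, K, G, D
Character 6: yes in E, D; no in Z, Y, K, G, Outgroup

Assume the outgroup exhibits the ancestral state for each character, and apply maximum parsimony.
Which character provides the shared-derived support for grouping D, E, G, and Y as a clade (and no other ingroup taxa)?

Character polarity is set by the outgroup: the derived state is whichever differs from the outgroup's state, so for Character 4, Character 5 the derived state is 'no', and for the remaining characters it is 'yes'.
Character 1 (derived state 'yes') is shared by D, E, G, and Y — a synapomorphy uniting that clade.
Only D, E, and G show the derived state 'yes' for Character 2, supporting them as a clade.
Character 3: derived state 'yes' in D, E, G, K, and Y only — synapomorphy for {D, E, G, K, Y}.
Character 4 (derived state 'no') is unique to E (autapomorphy; uninformative for grouping).
Character 5 (derived state 'no') is shared by all ingroup taxa — unites the whole ingroup.
Character 6: derived state 'yes' in D and E only — synapomorphy for {D, E}.
Most parsimonious ingroup topology: ((((G,(D,E)),Y),K),Z).
The clade {D, E, G, Y} is supported by Character 1: its derived state 'yes' occurs in exactly those taxa and in no other taxon (including the outgroup).

Character 1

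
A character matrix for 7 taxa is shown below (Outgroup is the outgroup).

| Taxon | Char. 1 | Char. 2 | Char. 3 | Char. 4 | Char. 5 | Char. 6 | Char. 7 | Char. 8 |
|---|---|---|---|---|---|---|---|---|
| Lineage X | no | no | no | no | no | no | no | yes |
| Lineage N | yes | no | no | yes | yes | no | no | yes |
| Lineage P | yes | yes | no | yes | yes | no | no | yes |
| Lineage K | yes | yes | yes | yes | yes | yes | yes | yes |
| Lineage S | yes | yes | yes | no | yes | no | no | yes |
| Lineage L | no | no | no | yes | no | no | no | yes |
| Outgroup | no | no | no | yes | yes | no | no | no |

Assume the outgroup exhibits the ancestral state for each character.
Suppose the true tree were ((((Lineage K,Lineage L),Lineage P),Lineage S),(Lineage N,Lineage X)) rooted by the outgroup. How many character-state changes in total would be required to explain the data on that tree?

14

Map each character onto ((((Lineage K,Lineage L),Lineage P),Lineage S),(Lineage N,Lineage X)) (rooted by Outgroup) and count the minimum state changes it requires (Fitch parsimony):
Char. 1: 3; Char. 2: 2; Char. 3: 2; Char. 4: 2; Char. 5: 2; Char. 6: 1; Char. 7: 1; Char. 8: 1.
Total tree length = 14.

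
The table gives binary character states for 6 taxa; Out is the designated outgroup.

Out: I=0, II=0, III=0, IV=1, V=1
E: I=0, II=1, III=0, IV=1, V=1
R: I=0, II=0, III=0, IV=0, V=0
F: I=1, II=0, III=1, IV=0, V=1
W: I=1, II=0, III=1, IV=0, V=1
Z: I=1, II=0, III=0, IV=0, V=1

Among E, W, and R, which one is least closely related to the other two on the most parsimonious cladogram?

Character polarity is set by the outgroup: the derived state is whichever differs from the outgroup's state, so for IV, V the derived state is '0', and for the remaining characters it is '1'.
I: derived state '1' in F, W, and Z only — synapomorphy for {F, W, Z}.
II (derived state '1') is unique to E (autapomorphy; uninformative for grouping).
III: derived state '1' in F and W only — synapomorphy for {F, W}.
IV (derived state '0') is shared by F, R, W, and Z — a synapomorphy uniting that clade.
V: derived state '0' in R only — an autapomorphy, so it tells us nothing about relationships among taxa.
Most parsimonious ingroup topology: (E,(R,((F,W),Z))).
R and W share a more recent common ancestor with each other than either does with E, so E is the least closely related of the three.

E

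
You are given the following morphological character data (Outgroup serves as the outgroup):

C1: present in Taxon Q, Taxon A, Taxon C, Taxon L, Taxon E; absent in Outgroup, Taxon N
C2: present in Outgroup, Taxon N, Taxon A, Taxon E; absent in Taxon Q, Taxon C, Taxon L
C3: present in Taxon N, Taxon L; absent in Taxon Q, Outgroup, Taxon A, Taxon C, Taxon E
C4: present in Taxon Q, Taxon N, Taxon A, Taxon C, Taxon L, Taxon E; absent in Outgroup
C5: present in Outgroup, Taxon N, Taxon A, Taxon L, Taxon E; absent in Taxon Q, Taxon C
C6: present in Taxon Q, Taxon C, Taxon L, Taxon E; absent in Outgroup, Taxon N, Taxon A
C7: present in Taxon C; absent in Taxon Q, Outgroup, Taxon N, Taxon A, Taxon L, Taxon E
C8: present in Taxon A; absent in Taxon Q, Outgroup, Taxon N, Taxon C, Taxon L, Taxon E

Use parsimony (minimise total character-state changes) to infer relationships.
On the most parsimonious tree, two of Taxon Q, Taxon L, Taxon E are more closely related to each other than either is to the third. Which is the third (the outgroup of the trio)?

Taxon E

Character polarity is set by the outgroup: the derived state is whichever differs from the outgroup's state, so for C2, C5 the derived state is 'absent', and for the remaining characters it is 'present'.
Only Taxon A, Taxon C, Taxon E, Taxon L, and Taxon Q show the derived state 'present' for C1, supporting them as a clade.
Only Taxon C, Taxon L, and Taxon Q show the derived state 'absent' for C2, supporting them as a clade.
C3 groups Taxon L and Taxon N, which is incompatible with the clades supported by the remaining characters; treating it as convergent (homoplasy) costs fewer steps than any alternative tree.
C4 (derived state 'present') is shared by all ingroup taxa — unites the whole ingroup.
C5 (derived state 'absent') is shared by Taxon C and Taxon Q — a synapomorphy uniting that clade.
Only Taxon C, Taxon E, Taxon L, and Taxon Q show the derived state 'present' for C6, supporting them as a clade.
C7 (derived state 'present') is unique to Taxon C (autapomorphy; uninformative for grouping).
C8 (derived state 'present') is unique to Taxon A (autapomorphy; uninformative for grouping).
Most parsimonious ingroup topology: (((Taxon E,((Taxon C,Taxon Q),Taxon L)),Taxon A),Taxon N).
Taxon Q and Taxon L share a more recent common ancestor with each other than either does with Taxon E, so Taxon E is the least closely related of the three.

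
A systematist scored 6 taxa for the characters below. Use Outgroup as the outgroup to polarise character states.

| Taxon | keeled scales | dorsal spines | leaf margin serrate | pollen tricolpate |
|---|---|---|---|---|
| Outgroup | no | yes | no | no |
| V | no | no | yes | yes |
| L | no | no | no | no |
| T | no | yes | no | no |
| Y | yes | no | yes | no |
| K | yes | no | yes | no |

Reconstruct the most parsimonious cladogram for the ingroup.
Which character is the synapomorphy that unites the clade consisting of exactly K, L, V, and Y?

Character polarity is set by the outgroup: the derived state is whichever differs from the outgroup's state, so for dorsal spines the derived state is 'no', and for the remaining characters it is 'yes'.
keeled scales (derived state 'yes') is shared by K and Y — a synapomorphy uniting that clade.
Only K, L, V, and Y show the derived state 'no' for dorsal spines, supporting them as a clade.
Only K, V, and Y show the derived state 'yes' for leaf margin serrate, supporting them as a clade.
pollen tricolpate: derived state 'yes' in V only — an autapomorphy, so it tells us nothing about relationships among taxa.
Most parsimonious ingroup topology: (((V,(Y,K)),L),T).
The clade {K, L, V, Y} is supported by dorsal spines: its derived state 'no' occurs in exactly those taxa and in no other taxon (including the outgroup).

dorsal spines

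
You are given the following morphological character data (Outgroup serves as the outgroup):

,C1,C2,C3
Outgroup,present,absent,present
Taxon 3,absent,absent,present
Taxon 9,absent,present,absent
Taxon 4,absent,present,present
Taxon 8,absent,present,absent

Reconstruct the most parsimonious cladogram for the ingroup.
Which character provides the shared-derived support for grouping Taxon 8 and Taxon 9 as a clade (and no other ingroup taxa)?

Character polarity is set by the outgroup: the derived state is whichever differs from the outgroup's state, so for C1, C3 the derived state is 'absent', and for the remaining characters it is 'present'.
C1 (derived state 'absent') is shared by all ingroup taxa — unites the whole ingroup.
C2: derived state 'present' in Taxon 4, Taxon 8, and Taxon 9 only — synapomorphy for {Taxon 4, Taxon 8, Taxon 9}.
Only Taxon 8 and Taxon 9 show the derived state 'absent' for C3, supporting them as a clade.
Most parsimonious ingroup topology: (Taxon 3,((Taxon 9,Taxon 8),Taxon 4)).
The clade {Taxon 8, Taxon 9} is supported by C3: its derived state 'absent' occurs in exactly those taxa and in no other taxon (including the outgroup).

C3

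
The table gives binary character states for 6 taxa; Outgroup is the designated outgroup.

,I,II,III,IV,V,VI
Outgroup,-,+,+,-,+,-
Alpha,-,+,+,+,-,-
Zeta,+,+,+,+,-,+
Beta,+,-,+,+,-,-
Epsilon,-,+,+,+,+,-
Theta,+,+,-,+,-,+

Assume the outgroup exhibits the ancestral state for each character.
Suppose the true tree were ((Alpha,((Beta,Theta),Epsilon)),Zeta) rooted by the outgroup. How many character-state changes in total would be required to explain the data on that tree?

Map each character onto ((Alpha,((Beta,Theta),Epsilon)),Zeta) (rooted by Outgroup) and count the minimum state changes it requires (Fitch parsimony):
I: 2; II: 1; III: 1; IV: 1; V: 2; VI: 2.
Total tree length = 9.

9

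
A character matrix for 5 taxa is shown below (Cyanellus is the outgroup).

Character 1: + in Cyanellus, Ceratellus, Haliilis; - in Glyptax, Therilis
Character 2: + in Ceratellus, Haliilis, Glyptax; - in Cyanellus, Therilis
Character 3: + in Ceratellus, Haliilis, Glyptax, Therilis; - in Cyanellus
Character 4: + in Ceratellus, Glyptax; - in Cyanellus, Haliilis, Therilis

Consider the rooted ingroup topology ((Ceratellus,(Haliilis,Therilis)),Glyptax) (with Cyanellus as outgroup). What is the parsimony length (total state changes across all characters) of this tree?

Map each character onto ((Ceratellus,(Haliilis,Therilis)),Glyptax) (rooted by Cyanellus) and count the minimum state changes it requires (Fitch parsimony):
Character 1: 2; Character 2: 2; Character 3: 1; Character 4: 2.
Total tree length = 7.

7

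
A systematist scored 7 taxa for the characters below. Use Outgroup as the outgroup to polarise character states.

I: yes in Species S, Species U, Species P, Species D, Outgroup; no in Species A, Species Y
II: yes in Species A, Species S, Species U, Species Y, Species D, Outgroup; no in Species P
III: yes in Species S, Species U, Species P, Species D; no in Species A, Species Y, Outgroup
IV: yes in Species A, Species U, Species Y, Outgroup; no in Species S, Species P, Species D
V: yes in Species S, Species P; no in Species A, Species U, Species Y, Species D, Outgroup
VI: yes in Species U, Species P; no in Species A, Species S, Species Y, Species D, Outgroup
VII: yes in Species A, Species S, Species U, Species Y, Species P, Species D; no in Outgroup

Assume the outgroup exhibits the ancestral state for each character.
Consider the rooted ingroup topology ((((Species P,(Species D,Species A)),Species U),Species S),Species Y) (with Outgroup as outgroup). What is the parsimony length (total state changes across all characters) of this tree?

13

Map each character onto ((((Species P,(Species D,Species A)),Species U),Species S),Species Y) (rooted by Outgroup) and count the minimum state changes it requires (Fitch parsimony):
I: 2; II: 1; III: 2; IV: 3; V: 2; VI: 2; VII: 1.
Total tree length = 13.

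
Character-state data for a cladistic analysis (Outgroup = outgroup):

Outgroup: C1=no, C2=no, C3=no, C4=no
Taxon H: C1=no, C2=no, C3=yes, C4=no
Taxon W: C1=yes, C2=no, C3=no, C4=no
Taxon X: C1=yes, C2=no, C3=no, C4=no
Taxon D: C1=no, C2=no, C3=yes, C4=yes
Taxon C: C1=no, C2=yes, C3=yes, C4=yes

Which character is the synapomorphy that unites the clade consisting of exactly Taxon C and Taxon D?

The outgroup has state 'no' for every character, so 'yes' is the derived state throughout.
Only Taxon W and Taxon X show the derived state 'yes' for C1, supporting them as a clade.
C2: derived state 'yes' in Taxon C only — an autapomorphy, so it tells us nothing about relationships among taxa.
C3 (derived state 'yes') is shared by Taxon C, Taxon D, and Taxon H — a synapomorphy uniting that clade.
C4 (derived state 'yes') is shared by Taxon C and Taxon D — a synapomorphy uniting that clade.
Most parsimonious ingroup topology: ((Taxon H,(Taxon D,Taxon C)),(Taxon W,Taxon X)).
The clade {Taxon C, Taxon D} is supported by C4: its derived state 'yes' occurs in exactly those taxa and in no other taxon (including the outgroup).

C4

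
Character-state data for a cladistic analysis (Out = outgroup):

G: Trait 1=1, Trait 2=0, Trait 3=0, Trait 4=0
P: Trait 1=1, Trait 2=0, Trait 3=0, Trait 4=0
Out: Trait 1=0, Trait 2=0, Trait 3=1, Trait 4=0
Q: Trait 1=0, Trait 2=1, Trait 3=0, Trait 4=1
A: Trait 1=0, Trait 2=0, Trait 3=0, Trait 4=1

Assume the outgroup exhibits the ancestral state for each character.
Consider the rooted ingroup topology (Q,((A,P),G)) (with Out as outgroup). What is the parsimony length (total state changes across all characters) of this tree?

Map each character onto (Q,((A,P),G)) (rooted by Out) and count the minimum state changes it requires (Fitch parsimony):
Trait 1: 2; Trait 2: 1; Trait 3: 1; Trait 4: 2.
Total tree length = 6.

6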